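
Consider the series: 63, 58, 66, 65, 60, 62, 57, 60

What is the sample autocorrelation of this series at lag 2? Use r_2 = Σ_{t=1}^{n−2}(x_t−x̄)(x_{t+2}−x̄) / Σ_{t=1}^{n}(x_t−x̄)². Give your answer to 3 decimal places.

Mean x̄ = (63 + 58 + 66 + 65 + 60 + 62 + 57 + 60)/8 = 61.3750
Deviations from mean: 1.6250, -3.3750, 4.6250, 3.6250, -1.3750, 0.6250, -4.3750, -1.3750
Σ(x_t−x̄)(x_{t+2}−x̄) = (7.5156) + (-12.2344) + (-6.3594) + (2.2656) + (6.0156) + (-0.8594) = -3.6563
Denominator Σ(x_t−x̄)² = 71.8750
r_2 = -3.6563 / 71.8750 = -0.051

-0.051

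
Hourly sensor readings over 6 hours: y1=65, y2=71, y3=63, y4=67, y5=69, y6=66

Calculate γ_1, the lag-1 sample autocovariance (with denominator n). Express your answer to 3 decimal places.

-4.282

Mean ȳ = (65 + 71 + 63 + 67 + 69 + 66)/6 = 66.8333
Σ_{t=1}^{5}(y_t−ȳ)(y_{t+1}−ȳ) = -25.6944
γ_1 = -25.6944 / 6 = -4.282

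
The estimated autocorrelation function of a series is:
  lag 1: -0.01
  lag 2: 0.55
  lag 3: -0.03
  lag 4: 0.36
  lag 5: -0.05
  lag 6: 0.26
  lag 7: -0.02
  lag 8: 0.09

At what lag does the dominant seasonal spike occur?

The largest autocorrelation is r_2 = 0.55, with weaker echoes at lags 4 (0.36) and 6 (0.26); the remaining lags stay at or below 0.09.
The dominant spike at lag 2 indicates a seasonal period of 2.

2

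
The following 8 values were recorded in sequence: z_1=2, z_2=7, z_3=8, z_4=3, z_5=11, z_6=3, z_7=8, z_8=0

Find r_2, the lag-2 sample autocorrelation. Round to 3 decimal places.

Mean z̄ = (2 + 7 + 8 + 3 + 11 + 3 + 8 + 0)/8 = 5.2500
Deviations from mean: -3.2500, 1.7500, 2.7500, -2.2500, 5.7500, -2.2500, 2.7500, -5.2500
Σ(z_t−z̄)(z_{t+2}−z̄) = (-8.9375) + (-3.9375) + (15.8125) + (5.0625) + (15.8125) + (11.8125) = 35.6250
Denominator Σ(z_t−z̄)² = 99.5000
r_2 = 35.6250 / 99.5000 = 0.358

0.358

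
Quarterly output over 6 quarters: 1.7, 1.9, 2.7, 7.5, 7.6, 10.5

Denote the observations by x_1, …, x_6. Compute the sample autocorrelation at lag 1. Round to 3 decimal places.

Mean x̄ = (1.7 + 1.9 + 2.7 + 7.5 + 7.6 + 10.5)/6 = 5.3167
Deviations from mean: -3.6167, -3.4167, -2.6167, 2.1833, 2.2833, 5.1833
Numerator Σ_{t=1}^{5}(x_t−x̄)(x_{t+1}−x̄) = 32.4047
Denominator Σ(x_t−x̄)² = 68.4483
r_1 = 32.4047 / 68.4483 = 0.473

0.473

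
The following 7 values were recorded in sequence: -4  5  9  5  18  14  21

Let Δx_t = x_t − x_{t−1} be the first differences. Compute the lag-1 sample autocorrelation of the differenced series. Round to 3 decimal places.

First differences Δx: 9, 4, -4, 13, -4, 7
Mean of differences = 4.1667
Numerator Σ(Δx_t−Δx̄)(Δx_{t+1}−Δx̄) = -166.8611
Denominator Σ(Δx_t−Δx̄)² = 242.8333
r_1(Δx) = -166.8611 / 242.8333 = -0.687

-0.687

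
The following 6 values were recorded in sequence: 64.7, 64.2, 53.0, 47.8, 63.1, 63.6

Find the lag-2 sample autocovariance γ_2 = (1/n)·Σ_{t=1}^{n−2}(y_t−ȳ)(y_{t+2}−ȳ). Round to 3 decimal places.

Mean ȳ = (64.7 + 64.2 + 53.0 + 47.8 + 63.1 + 63.6)/6 = 59.4000
Deviations: 5.3000, 4.8000, -6.4000, -11.6000, 3.7000, 4.2000
Σ_{t=1}^{4}(y_t−ȳ)(y_{t+2}−ȳ) = -162.0000
γ_2 = -162.0000 / 6 = -27.000

-27.000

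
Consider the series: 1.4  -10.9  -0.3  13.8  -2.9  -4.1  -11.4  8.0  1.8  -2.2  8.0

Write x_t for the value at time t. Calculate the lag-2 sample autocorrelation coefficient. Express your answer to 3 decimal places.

-0.383

Mean x̄ = (1.4 − 10.9 − 0.3 + 13.8 − 2.9 − 4.1 − 11.4 + 8.0 + 1.8 − 2.2 + 8.0)/11 = 0.1091
Numerator Σ_{t=1}^{9}(x_t−x̄)(x_{t+2}−x̄) = -230.5683
Denominator Σ(x_t−x̄)² = 602.4291
r_2 = -230.5683 / 602.4291 = -0.383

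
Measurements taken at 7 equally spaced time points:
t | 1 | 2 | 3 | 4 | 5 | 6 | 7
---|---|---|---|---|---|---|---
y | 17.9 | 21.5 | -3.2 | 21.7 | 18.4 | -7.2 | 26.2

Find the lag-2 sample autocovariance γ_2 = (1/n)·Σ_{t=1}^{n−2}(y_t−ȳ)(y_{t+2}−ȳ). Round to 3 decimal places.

Mean ȳ = (17.9 + 21.5 − 3.2 + 21.7 + 18.4 − 7.2 + 26.2)/7 = 13.6143
Σ_{t=1}^{5}(y_t−ȳ)(y_{t+2}−ȳ) = -196.8347
γ_2 = -196.8347 / 7 = -28.119

-28.119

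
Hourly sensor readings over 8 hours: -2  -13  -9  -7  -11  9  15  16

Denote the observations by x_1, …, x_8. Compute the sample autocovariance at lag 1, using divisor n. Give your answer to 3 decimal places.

69.367

Mean x̄ = (-2 − 13 − 9 − 7 − 11 + 9 + 15 + 16)/8 = -0.2500
Deviations: -1.7500, -12.7500, -8.7500, -6.7500, -10.7500, 9.2500, 15.2500, 16.2500
Σ_{t=1}^{7}(x_t−x̄)(x_{t+1}−x̄) = 554.9375
γ_1 = 554.9375 / 8 = 69.367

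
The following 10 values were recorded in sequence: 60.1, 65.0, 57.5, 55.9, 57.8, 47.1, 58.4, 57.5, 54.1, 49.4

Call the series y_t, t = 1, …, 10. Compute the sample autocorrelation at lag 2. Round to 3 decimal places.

-0.060

Mean ȳ = (60.1 + 65.0 + 57.5 + 55.9 + 57.8 + 47.1 + 58.4 + 57.5 + 54.1 + 49.4)/10 = 56.2800
Numerator Σ_{t=1}^{8}(y_t−ȳ)(y_{t+2}−ȳ) = -14.3028
Denominator Σ(y_t−ȳ)² = 236.9160
r_2 = -14.3028 / 236.9160 = -0.060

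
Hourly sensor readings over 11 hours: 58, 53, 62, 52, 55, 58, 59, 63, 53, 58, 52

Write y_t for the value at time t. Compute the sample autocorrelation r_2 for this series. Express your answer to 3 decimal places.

0.202

Mean ȳ = (58 + 53 + 62 + 52 + 55 + 58 + 59 + 63 + 53 + 58 + 52)/11 = 56.6364
Numerator Σ_{t=1}^{9}(y_t−ȳ)(y_{t+2}−ȳ) = 30.8264
Denominator Σ(y_t−ȳ)² = 152.5455
r_2 = 30.8264 / 152.5455 = 0.202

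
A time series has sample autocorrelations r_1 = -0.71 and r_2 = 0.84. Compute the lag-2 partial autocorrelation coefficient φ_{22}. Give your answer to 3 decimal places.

0.677

φ_{22} = (r_2 − r_1²) / (1 − r_1²)
r_1² = (-0.71)² = 0.5041
Numerator = 0.84 − 0.5041 = 0.3359; denominator = 1 − 0.5041 = 0.4959
φ_{22} = 0.3359 / 0.4959 = 0.677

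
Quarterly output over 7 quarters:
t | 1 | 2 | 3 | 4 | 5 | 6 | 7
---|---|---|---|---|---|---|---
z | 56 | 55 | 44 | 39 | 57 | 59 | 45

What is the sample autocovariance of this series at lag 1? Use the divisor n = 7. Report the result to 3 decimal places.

Mean z̄ = (56 + 55 + 44 + 39 + 57 + 59 + 45)/7 = 50.7143
Deviations: 5.2857, 4.2857, -6.7143, -11.7143, 6.2857, 8.2857, -5.7143
Σ_{t=1}^{6}(z_t−z̄)(z_{t+1}−z̄) = 3.6327
γ_1 = 3.6327 / 7 = 0.519

0.519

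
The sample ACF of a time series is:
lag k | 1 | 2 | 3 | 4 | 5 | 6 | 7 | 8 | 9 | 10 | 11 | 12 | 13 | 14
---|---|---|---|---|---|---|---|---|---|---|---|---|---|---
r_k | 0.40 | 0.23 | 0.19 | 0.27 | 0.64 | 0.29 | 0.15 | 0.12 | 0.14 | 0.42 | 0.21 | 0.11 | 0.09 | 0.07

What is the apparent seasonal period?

The largest autocorrelation is r_5 = 0.64, with a weaker echo at lag 10 (0.42); the remaining lags stay at or below 0.40. The elevated value at lag 1 (0.40), dropping to 0.23 at lag 2, reflects decaying short-term dependence rather than seasonality.
The dominant spike at lag 5 indicates a seasonal period of 5.

5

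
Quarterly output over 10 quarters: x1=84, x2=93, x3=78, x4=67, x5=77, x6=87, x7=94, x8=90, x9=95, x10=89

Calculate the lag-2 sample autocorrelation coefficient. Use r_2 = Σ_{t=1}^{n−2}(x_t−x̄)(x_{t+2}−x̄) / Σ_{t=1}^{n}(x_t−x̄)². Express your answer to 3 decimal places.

Mean x̄ = (84 + 93 + 78 + 67 + 77 + 87 + 94 + 90 + 95 + 89)/10 = 85.4000
Numerator Σ_{t=1}^{8}(x_t−x̄)(x_{t+2}−x̄) = -62.5200
Denominator Σ(x_t−x̄)² = 726.4000
r_2 = -62.5200 / 726.4000 = -0.086

-0.086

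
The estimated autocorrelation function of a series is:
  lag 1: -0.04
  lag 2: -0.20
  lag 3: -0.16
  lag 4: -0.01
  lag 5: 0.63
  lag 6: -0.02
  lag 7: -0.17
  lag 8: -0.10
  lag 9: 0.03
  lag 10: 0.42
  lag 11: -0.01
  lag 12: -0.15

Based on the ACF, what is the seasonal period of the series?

5

The largest autocorrelation is r_5 = 0.63, with a weaker echo at lag 10 (0.42); the remaining lags stay at or below 0.03.
The dominant spike at lag 5 indicates a seasonal period of 5.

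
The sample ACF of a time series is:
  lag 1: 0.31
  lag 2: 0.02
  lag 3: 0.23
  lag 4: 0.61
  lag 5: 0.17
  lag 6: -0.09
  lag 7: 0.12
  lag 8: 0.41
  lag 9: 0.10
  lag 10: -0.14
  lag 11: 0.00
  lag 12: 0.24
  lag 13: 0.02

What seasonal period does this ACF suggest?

4

The largest autocorrelation is r_4 = 0.61, with a weaker echo at lag 8 (0.41); the remaining lags stay at or below 0.31. The elevated value at lag 1 (0.31), dropping to 0.02 at lag 2, reflects decaying short-term dependence rather than seasonality.
The dominant spike at lag 4 indicates a seasonal period of 4.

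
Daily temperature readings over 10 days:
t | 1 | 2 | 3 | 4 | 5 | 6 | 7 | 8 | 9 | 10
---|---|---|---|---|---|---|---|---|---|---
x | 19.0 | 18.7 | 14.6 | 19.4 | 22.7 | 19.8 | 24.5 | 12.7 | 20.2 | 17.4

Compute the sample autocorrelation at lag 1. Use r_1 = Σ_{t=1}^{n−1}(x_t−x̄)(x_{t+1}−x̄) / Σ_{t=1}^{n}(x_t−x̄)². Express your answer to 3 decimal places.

-0.331

Mean x̄ = (19.0 + 18.7 + 14.6 + 19.4 + 22.7 + 19.8 + 24.5 + 12.7 + 20.2 + 17.4)/10 = 18.9000
Numerator Σ_{t=1}^{9}(x_t−x̄)(x_{t+1}−x̄) = -35.6800
Denominator Σ(x_t−x̄)² = 107.7800
r_1 = -35.6800 / 107.7800 = -0.331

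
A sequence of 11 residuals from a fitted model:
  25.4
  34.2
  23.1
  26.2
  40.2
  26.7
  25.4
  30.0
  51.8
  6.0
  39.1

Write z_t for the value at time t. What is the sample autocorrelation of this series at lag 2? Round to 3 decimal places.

0.008

Mean z̄ = (25.4 + 34.2 + 23.1 + 26.2 + 40.2 + 26.7 + 25.4 + 30.0 + 51.8 + 6.0 + 39.1)/11 = 29.8273
Numerator Σ_{t=1}^{9}(z_t−z̄)(z_{t+2}−z̄) = 11.3749
Denominator Σ(z_t−z̄)² = 1370.6618
r_2 = 11.3749 / 1370.6618 = 0.008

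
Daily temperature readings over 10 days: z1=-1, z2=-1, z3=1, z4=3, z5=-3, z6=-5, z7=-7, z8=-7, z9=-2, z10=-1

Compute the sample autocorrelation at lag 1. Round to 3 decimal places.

Mean z̄ = (-1 − 1 + 1 + 3 − 3 − 5 − 7 − 7 − 2 − 1)/10 = -2.3000
Numerator Σ_{t=1}^{9}(z_t−z̄)(z_{t+1}−z̄) = 55.4100
Denominator Σ(z_t−z̄)² = 96.1000
r_1 = 55.4100 / 96.1000 = 0.577

0.577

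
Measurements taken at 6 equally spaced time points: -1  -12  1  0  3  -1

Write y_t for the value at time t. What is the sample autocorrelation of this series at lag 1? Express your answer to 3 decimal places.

-0.137

Mean ȳ = (-1 − 12 + 1 + 0 + 3 − 1)/6 = -1.6667
Deviations from mean: 0.6667, -10.3333, 2.6667, 1.6667, 4.6667, 0.6667
Numerator Σ_{t=1}^{5}(y_t−ȳ)(y_{t+1}−ȳ) = -19.1111
Denominator Σ(y_t−ȳ)² = 139.3333
r_1 = -19.1111 / 139.3333 = -0.137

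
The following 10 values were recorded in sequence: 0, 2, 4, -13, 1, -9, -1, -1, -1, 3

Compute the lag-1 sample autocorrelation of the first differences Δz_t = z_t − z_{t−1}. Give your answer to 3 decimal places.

First differences Δz: 2, 2, -17, 14, -10, 8, 0, 0, 4
Mean of differences = 0.3333
Numerator Σ(Δz_t−Δz̄)(Δz_{t+1}−Δz̄) = -487.1111
Denominator Σ(Δz_t−Δz̄)² = 672.0000
r_1(Δz) = -487.1111 / 672.0000 = -0.725

-0.725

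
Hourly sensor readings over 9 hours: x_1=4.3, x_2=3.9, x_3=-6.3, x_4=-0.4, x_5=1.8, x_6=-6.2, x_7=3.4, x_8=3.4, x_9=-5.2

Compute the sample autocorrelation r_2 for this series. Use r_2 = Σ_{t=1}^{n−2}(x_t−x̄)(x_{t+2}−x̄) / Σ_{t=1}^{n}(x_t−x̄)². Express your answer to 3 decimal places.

Mean x̄ = (4.3 + 3.9 − 6.3 − 0.4 + 1.8 − 6.2 + 3.4 + 3.4 − 5.2)/9 = -0.1444
Numerator Σ_{t=1}^{7}(x_t−x̄)(x_{t+2}−x̄) = -71.3040
Denominator Σ(x_t−x̄)² = 165.2022
r_2 = -71.3040 / 165.2022 = -0.432

-0.432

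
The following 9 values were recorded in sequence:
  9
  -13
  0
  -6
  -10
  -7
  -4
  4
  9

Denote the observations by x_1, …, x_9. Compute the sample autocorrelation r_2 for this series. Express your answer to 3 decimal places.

0.066

Mean x̄ = (9 − 13 + 0 − 6 − 10 − 7 − 4 + 4 + 9)/9 = -2.0000
Σ(x_t−x̄)(x_{t+2}−x̄) = (22.0000) + (44.0000) + (-16.0000) + (20.0000) + (16.0000) + (-30.0000) + (-22.0000) = 34.0000
Denominator Σ(x_t−x̄)² = 512.0000
r_2 = 34.0000 / 512.0000 = 0.066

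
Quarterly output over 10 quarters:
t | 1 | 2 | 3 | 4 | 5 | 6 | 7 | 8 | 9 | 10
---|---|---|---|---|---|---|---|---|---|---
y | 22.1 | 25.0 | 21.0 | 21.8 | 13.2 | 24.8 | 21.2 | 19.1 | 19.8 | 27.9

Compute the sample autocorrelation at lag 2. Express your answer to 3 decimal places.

Mean ȳ = (22.1 + 25.0 + 21.0 + 21.8 + 13.2 + 24.8 + 21.2 + 19.1 + 19.8 + 27.9)/10 = 21.5900
Numerator Σ_{t=1}^{8}(y_t−ȳ)(y_{t+2}−ȳ) = -13.6952
Denominator Σ(y_t−ȳ)² = 142.3490
r_2 = -13.6952 / 142.3490 = -0.096

-0.096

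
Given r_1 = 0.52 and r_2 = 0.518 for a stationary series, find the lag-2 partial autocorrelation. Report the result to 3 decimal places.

0.339

φ_{22} = (r_2 − r_1²) / (1 − r_1²)
r_1² = (0.52)² = 0.2704
Numerator = 0.518 − 0.2704 = 0.2476; denominator = 1 − 0.2704 = 0.7296
φ_{22} = 0.2476 / 0.7296 = 0.339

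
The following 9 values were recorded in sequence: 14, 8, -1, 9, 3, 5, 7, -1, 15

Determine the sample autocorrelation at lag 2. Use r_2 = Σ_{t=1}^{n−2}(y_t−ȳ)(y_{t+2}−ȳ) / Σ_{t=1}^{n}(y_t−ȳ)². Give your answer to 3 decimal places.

-0.060

Mean ȳ = (14 + 8 − 1 + 9 + 3 + 5 + 7 − 1 + 15)/9 = 6.5556
Σ(y_t−ȳ)(y_{t+2}−ȳ) = (-56.2469) + (3.5309) + (26.8642) + (-3.8025) + (-1.5802) + (11.7531) + (3.7531) = -15.7284
Denominator Σ(y_t−ȳ)² = 264.2222
r_2 = -15.7284 / 264.2222 = -0.060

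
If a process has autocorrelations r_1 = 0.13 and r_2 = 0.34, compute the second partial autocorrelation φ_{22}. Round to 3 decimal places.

φ_{22} = (r_2 − r_1²) / (1 − r_1²)
r_1² = (0.13)² = 0.0169
Numerator = 0.34 − 0.0169 = 0.3231; denominator = 1 − 0.0169 = 0.9831
φ_{22} = 0.3231 / 0.9831 = 0.329

0.329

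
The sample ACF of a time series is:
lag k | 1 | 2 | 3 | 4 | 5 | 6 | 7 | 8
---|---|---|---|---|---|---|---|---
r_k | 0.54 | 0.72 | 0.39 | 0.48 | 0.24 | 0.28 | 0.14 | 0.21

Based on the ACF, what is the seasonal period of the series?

The largest autocorrelation is r_2 = 0.72; the remaining lags stay at or below 0.54.
The dominant spike at lag 2 indicates a seasonal period of 2.

2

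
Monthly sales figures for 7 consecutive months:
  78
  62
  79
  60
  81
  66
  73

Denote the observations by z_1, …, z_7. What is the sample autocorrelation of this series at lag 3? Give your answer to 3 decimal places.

Mean z̄ = (78 + 62 + 79 + 60 + 81 + 66 + 73)/7 = 71.2857
Deviations from mean: 6.7143, -9.2857, 7.7143, -11.2857, 9.7143, -5.2857, 1.7143
Σ(z_t−z̄)(z_{t+3}−z̄) = (-75.7755) + (-90.2041) + (-40.7755) + (-19.3469) = -226.1020
Denominator Σ(z_t−z̄)² = 443.4286
r_3 = -226.1020 / 443.4286 = -0.510

-0.510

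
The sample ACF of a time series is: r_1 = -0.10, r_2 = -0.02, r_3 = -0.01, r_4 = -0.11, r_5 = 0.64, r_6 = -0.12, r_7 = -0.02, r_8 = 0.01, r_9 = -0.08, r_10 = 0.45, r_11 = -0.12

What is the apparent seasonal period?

The largest autocorrelation is r_5 = 0.64, with a weaker echo at lag 10 (0.45); the remaining lags stay at or below 0.01.
The dominant spike at lag 5 indicates a seasonal period of 5.

5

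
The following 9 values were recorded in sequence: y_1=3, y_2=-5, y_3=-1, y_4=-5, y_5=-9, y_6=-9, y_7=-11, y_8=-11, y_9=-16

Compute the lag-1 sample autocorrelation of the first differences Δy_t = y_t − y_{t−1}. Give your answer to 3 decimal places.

-0.541

First differences Δy: -8, 4, -4, -4, 0, -2, 0, -5
Mean of differences = -2.3750
Numerator Σ(Δy_t−Δȳ)(Δy_{t+1}−Δȳ) = -51.8906
Denominator Σ(Δy_t−Δȳ)² = 95.8750
r_1(Δy) = -51.8906 / 95.8750 = -0.541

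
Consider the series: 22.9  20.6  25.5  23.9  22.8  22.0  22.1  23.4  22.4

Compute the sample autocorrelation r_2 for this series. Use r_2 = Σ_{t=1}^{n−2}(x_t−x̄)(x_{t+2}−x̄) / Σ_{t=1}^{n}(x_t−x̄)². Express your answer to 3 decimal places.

-0.223

Mean x̄ = (22.9 + 20.6 + 25.5 + 23.9 + 22.8 + 22.0 + 22.1 + 23.4 + 22.4)/9 = 22.8444
Σ(x_t−x̄)(x_{t+2}−x̄) = (0.1475) + (-2.3691) + (-0.1180) + (-0.8914) + (0.0331) + (-0.4691) + (0.3309) = -3.3362
Denominator Σ(x_t−x̄)² = 14.9822
r_2 = -3.3362 / 14.9822 = -0.223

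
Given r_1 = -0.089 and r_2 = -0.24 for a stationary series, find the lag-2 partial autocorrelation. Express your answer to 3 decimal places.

-0.250

φ_{22} = (r_2 − r_1²) / (1 − r_1²)
r_1² = (-0.089)² = 0.007921
Numerator = -0.24 − 0.0079 = -0.2479; denominator = 1 − 0.0079 = 0.9921
φ_{22} = -0.2479 / 0.9921 = -0.250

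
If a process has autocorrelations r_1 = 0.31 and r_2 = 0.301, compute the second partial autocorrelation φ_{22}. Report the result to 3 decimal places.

0.227

φ_{22} = (r_2 − r_1²) / (1 − r_1²)
r_1² = (0.31)² = 0.0961
Numerator = 0.301 − 0.0961 = 0.2049; denominator = 1 − 0.0961 = 0.9039
φ_{22} = 0.2049 / 0.9039 = 0.227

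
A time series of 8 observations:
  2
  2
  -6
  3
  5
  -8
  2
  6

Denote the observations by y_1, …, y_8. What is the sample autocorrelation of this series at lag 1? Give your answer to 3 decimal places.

-0.305

Mean ȳ = (2 + 2 − 6 + 3 + 5 − 8 + 2 + 6)/8 = 0.7500
Deviations from mean: 1.2500, 1.2500, -6.7500, 2.2500, 4.2500, -8.7500, 1.2500, 5.2500
Σ(y_t−ȳ)(y_{t+1}−ȳ) = (1.5625) + (-8.4375) + (-15.1875) + (9.5625) + (-37.1875) + (-10.9375) + (6.5625) = -54.0625
Denominator Σ(y_t−ȳ)² = 177.5000
r_1 = -54.0625 / 177.5000 = -0.305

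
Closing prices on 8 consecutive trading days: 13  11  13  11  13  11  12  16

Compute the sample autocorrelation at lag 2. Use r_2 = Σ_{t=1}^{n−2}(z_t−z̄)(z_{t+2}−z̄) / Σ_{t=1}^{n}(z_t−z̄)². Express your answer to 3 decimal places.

Mean z̄ = (13 + 11 + 13 + 11 + 13 + 11 + 12 + 16)/8 = 12.5000
Deviations from mean: 0.5000, -1.5000, 0.5000, -1.5000, 0.5000, -1.5000, -0.5000, 3.5000
Numerator Σ_{t=1}^{6}(z_t−z̄)(z_{t+2}−z̄) = -0.5000
Denominator Σ(z_t−z̄)² = 20.0000
r_2 = -0.5000 / 20.0000 = -0.025

-0.025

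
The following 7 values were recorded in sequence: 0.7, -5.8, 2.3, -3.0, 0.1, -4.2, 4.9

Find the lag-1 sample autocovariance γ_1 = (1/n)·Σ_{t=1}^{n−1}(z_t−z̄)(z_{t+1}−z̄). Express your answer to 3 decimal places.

-7.669

Mean z̄ = (0.7 − 5.8 + 2.3 − 3.0 + 0.1 − 4.2 + 4.9)/7 = -0.7143
Deviations: 1.4143, -5.0857, 3.0143, -2.2857, 0.8143, -3.4857, 5.6143
Σ_{t=1}^{6}(z_t−z̄)(z_{t+1}−z̄) = -53.6816
γ_1 = -53.6816 / 7 = -7.669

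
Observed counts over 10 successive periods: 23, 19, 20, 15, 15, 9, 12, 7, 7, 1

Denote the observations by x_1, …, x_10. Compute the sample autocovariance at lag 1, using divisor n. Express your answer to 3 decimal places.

22.996

Mean x̄ = (23 + 19 + 20 + 15 + 15 + 9 + 12 + 7 + 7 + 1)/10 = 12.8000
Σ_{t=1}^{9}(x_t−x̄)(x_{t+1}−x̄) = 229.9600
γ_1 = 229.9600 / 10 = 22.996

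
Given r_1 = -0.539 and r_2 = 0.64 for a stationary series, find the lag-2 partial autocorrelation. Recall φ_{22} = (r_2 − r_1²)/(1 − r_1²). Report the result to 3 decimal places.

0.493

φ_{22} = (r_2 − r_1²) / (1 − r_1²)
r_1² = (-0.539)² = 0.290521
Numerator = 0.64 − 0.2905 = 0.3495; denominator = 1 − 0.2905 = 0.7095
φ_{22} = 0.3495 / 0.7095 = 0.493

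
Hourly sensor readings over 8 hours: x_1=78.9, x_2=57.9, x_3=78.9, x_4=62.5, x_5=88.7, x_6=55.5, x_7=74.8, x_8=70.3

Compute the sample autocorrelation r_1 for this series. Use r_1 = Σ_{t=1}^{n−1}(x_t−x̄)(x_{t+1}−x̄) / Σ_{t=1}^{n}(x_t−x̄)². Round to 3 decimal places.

Mean x̄ = (78.9 + 57.9 + 78.9 + 62.5 + 88.7 + 55.5 + 74.8 + 70.3)/8 = 70.9375
Σ(x_t−x̄)(x_{t+1}−x̄) = (-103.8111) + (-103.8111) + (-67.1836) + (-149.8711) + (-274.2086) + (-59.6273) + (-2.4623) = -760.9752
Denominator Σ(x_t−x̄)² = 937.1188
r_1 = -760.9752 / 937.1188 = -0.812

-0.812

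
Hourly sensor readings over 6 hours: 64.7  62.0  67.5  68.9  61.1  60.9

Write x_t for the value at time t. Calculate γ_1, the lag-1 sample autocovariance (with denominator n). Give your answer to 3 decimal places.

0.476

Mean x̄ = (64.7 + 62.0 + 67.5 + 68.9 + 61.1 + 60.9)/6 = 64.1833
Σ_{t=1}^{5}(x_t−x̄)(x_{t+1}−x̄) = 2.8547
γ_1 = 2.8547 / 6 = 0.476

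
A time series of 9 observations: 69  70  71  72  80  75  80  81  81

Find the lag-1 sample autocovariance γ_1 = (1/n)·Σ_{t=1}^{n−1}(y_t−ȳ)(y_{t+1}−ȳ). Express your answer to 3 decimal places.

12.336

Mean ȳ = (69 + 70 + 71 + 72 + 80 + 75 + 80 + 81 + 81)/9 = 75.4444
Σ_{t=1}^{8}(y_t−ȳ)(y_{t+1}−ȳ) = 111.0247
γ_1 = 111.0247 / 9 = 12.336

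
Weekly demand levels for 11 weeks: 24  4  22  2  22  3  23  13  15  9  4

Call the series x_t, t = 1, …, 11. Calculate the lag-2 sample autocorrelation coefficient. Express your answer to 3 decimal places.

0.614

Mean x̄ = (24 + 4 + 22 + 2 + 22 + 3 + 23 + 13 + 15 + 9 + 4)/11 = 12.8182
Numerator Σ_{t=1}^{9}(x_t−x̄)(x_{t+2}−x̄) = 482.5702
Denominator Σ(x_t−x̄)² = 785.6364
r_2 = 482.5702 / 785.6364 = 0.614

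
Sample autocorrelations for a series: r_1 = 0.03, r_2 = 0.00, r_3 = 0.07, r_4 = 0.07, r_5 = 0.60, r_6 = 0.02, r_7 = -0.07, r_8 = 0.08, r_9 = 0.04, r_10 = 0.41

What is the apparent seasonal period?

5

The largest autocorrelation is r_5 = 0.60, with a weaker echo at lag 10 (0.41); the remaining lags stay at or below 0.08.
The dominant spike at lag 5 indicates a seasonal period of 5.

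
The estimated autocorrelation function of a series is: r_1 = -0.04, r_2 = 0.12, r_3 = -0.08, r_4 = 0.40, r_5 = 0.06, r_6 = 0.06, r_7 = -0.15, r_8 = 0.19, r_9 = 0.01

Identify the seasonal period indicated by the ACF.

The largest autocorrelation is r_4 = 0.40, with a weaker echo at lag 8 (0.19); the remaining lags stay at or below 0.12.
The dominant spike at lag 4 indicates a seasonal period of 4.

4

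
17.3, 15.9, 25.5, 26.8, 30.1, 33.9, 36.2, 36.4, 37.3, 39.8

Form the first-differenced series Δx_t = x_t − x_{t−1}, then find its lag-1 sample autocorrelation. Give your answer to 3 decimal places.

First differences Δx: -1.4, 9.6, 1.3, 3.3, 3.8, 2.3, 0.2, 0.9, 2.5
Mean of differences = 2.5000
Numerator Σ(Δx_t−Δx̄)(Δx_{t+1}−Δx̄) = -32.2500
Denominator Σ(Δx_t−Δx̄)² = 77.2800
r_1(Δx) = -32.2500 / 77.2800 = -0.417

-0.417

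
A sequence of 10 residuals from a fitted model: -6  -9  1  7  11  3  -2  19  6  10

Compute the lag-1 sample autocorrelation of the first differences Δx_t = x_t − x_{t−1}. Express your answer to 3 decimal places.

First differences Δx: -3, 10, 6, 4, -8, -5, 21, -13, 4
Mean of differences = 1.7778
Numerator Σ(Δx_t−Δx̄)(Δx_{t+1}−Δx̄) = -397.8272
Denominator Σ(Δx_t−Δx̄)² = 847.5556
r_1(Δx) = -397.8272 / 847.5556 = -0.469

-0.469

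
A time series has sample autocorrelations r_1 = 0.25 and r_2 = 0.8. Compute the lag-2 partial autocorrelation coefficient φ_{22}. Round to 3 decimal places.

φ_{22} = (r_2 − r_1²) / (1 − r_1²)
r_1² = (0.25)² = 0.0625
Numerator = 0.8 − 0.0625 = 0.7375; denominator = 1 − 0.0625 = 0.9375
φ_{22} = 0.7375 / 0.9375 = 0.787

0.787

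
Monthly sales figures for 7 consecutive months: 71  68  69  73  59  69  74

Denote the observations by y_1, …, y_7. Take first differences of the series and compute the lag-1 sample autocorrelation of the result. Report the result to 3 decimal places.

-0.422

First differences Δy: -3, 1, 4, -14, 10, 5
Mean of differences = 0.5000
Numerator Σ(Δy_t−Δȳ)(Δy_{t+1}−Δȳ) = -145.7500
Denominator Σ(Δy_t−Δȳ)² = 345.5000
r_1(Δy) = -145.7500 / 345.5000 = -0.422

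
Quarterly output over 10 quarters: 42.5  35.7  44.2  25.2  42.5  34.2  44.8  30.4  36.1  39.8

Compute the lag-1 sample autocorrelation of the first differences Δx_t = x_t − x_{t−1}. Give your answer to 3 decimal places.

-0.819

First differences Δx: -6.8, 8.5, -19.0, 17.3, -8.3, 10.6, -14.4, 5.7, 3.7
Mean of differences = -0.3000
Numerator Σ(Δx_t−Δx̄)(Δx_{t+1}−Δx̄) = -993.1700
Denominator Σ(Δx_t−Δx̄)² = 1212.7600
r_1(Δx) = -993.1700 / 1212.7600 = -0.819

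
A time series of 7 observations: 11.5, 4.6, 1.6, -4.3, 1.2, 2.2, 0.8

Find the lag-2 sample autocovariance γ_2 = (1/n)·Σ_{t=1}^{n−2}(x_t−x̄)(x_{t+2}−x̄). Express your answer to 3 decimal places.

-2.405

Mean x̄ = (11.5 + 4.6 + 1.6 − 4.3 + 1.2 + 2.2 + 0.8)/7 = 2.5143
Deviations: 8.9857, 2.0857, -0.9143, -6.8143, -1.3143, -0.3143, -1.7143
Σ_{t=1}^{5}(x_t−x̄)(x_{t+2}−x̄) = -16.8318
γ_2 = -16.8318 / 7 = -2.405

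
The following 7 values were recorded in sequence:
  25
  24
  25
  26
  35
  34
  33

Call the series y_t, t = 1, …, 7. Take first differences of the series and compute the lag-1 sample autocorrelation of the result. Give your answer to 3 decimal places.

First differences Δy: -1, 1, 1, 9, -1, -1
Mean of differences = 1.3333
Numerator Σ(Δy_t−Δȳ)(Δy_{t+1}−Δȳ) = -14.1111
Denominator Σ(Δy_t−Δȳ)² = 75.3333
r_1(Δy) = -14.1111 / 75.3333 = -0.187

-0.187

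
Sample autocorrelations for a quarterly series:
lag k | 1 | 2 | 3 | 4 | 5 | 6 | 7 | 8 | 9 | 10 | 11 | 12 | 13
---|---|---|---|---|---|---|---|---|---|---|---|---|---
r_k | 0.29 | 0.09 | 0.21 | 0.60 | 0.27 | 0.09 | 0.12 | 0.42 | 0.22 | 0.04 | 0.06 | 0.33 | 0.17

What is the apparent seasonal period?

4

The largest autocorrelation is r_4 = 0.60, with weaker echoes at lags 8 (0.42) and 12 (0.33); the remaining lags stay at or below 0.29. The elevated value at lag 1 (0.29), dropping to 0.09 at lag 2, reflects decaying short-term dependence rather than seasonality.
The dominant spike at lag 4 indicates a seasonal period of 4.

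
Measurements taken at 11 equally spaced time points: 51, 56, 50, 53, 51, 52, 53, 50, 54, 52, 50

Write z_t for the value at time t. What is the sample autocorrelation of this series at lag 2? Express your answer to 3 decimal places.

Mean z̄ = (51 + 56 + 50 + 53 + 51 + 52 + 53 + 50 + 54 + 52 + 50)/11 = 52.0000
Numerator Σ_{t=1}^{9}(z_t−z̄)(z_{t+2}−z̄) = 5.0000
Denominator Σ(z_t−z̄)² = 36.0000
r_2 = 5.0000 / 36.0000 = 0.139

0.139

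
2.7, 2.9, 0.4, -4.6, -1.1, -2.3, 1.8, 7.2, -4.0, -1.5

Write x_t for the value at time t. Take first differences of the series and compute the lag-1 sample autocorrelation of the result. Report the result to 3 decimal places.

-0.382

First differences Δx: 0.2, -2.5, -5.0, 3.5, -1.2, 4.1, 5.4, -11.2, 2.5
Mean of differences = -0.4667
Numerator Σ(Δx_t−Δx̄)(Δx_{t+1}−Δx̄) = -84.3978
Denominator Σ(Δx_t−Δx̄)² = 220.6800
r_1(Δx) = -84.3978 / 220.6800 = -0.382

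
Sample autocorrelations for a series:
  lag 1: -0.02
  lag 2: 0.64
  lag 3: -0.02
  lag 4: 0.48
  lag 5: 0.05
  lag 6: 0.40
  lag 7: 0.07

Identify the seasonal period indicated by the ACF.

2

The largest autocorrelation is r_2 = 0.64, with weaker echoes at lags 4 (0.48) and 6 (0.40); the remaining lags stay at or below 0.07.
The dominant spike at lag 2 indicates a seasonal period of 2.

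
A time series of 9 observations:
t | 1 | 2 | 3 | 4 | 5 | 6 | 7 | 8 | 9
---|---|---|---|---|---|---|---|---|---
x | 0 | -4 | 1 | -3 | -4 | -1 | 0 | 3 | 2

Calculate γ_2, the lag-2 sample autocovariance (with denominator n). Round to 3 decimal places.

Mean x̄ = (0 − 4 + 1 − 3 − 4 − 1 + 0 + 3 + 2)/9 = -0.6667
Σ_{t=1}^{7}(x_t−x̄)(x_{t+2}−x̄) = 2.4444
γ_2 = 2.4444 / 9 = 0.272

0.272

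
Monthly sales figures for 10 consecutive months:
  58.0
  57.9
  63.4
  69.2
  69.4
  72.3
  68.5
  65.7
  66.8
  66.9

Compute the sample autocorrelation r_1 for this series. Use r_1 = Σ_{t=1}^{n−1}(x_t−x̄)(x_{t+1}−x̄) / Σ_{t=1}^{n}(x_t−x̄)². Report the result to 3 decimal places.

Mean x̄ = (58.0 + 57.9 + 63.4 + 69.2 + 69.4 + 72.3 + 68.5 + 65.7 + 66.8 + 66.9)/10 = 65.8100
Numerator Σ_{t=1}^{9}(x_t−x̄)(x_{t+1}−x̄) = 126.2719
Denominator Σ(x_t−x̄)² = 205.2890
r_1 = 126.2719 / 205.2890 = 0.615

0.615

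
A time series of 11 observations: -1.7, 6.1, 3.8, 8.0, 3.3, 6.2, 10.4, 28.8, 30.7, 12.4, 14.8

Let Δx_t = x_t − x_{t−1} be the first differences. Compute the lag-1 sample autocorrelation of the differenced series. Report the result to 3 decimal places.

First differences Δx: 7.8, -2.3, 4.2, -4.7, 2.9, 4.2, 18.4, 1.9, -18.3, 2.4
Mean of differences = 1.6500
Numerator Σ(Δx_t−Δx̄)(Δx_{t+1}−Δx̄) = -28.3575
Denominator Σ(Δx_t−Δx̄)² = 787.5050
r_1(Δx) = -28.3575 / 787.5050 = -0.036

-0.036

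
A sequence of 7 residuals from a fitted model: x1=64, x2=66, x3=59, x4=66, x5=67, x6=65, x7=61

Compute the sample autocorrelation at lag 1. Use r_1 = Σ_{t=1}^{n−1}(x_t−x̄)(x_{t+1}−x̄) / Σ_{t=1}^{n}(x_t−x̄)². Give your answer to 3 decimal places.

Mean x̄ = (64 + 66 + 59 + 66 + 67 + 65 + 61)/7 = 64.0000
Σ(x_t−x̄)(x_{t+1}−x̄) = (0.0000) + (-10.0000) + (-10.0000) + (6.0000) + (3.0000) + (-3.0000) = -14.0000
Denominator Σ(x_t−x̄)² = 52.0000
r_1 = -14.0000 / 52.0000 = -0.269

-0.269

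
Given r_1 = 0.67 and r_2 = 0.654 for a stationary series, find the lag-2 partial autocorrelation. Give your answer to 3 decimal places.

φ_{22} = (r_2 − r_1²) / (1 − r_1²)
r_1² = (0.67)² = 0.4489
Numerator = 0.654 − 0.4489 = 0.2051; denominator = 1 − 0.4489 = 0.5511
φ_{22} = 0.2051 / 0.5511 = 0.372

0.372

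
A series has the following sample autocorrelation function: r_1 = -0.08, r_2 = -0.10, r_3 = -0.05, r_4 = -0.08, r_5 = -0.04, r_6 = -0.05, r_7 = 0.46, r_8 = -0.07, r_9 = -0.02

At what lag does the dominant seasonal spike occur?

7

The largest autocorrelation is r_7 = 0.46; the remaining lags stay at or below -0.02.
The dominant spike at lag 7 indicates a seasonal period of 7.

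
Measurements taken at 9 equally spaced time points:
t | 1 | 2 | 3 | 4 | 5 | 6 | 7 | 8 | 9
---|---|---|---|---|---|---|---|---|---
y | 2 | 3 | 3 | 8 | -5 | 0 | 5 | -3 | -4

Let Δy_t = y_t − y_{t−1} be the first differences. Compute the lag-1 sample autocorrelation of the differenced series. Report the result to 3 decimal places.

First differences Δy: 1, 0, 5, -13, 5, 5, -8, -1
Mean of differences = -0.7500
Numerator Σ(Δy_t−Δȳ)(Δy_{t+1}−Δȳ) = -142.0625
Denominator Σ(Δy_t−Δȳ)² = 305.5000
r_1(Δy) = -142.0625 / 305.5000 = -0.465

-0.465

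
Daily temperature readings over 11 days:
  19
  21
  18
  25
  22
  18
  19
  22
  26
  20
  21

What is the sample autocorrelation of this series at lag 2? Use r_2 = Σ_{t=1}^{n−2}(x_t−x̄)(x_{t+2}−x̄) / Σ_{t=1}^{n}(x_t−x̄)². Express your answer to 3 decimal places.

Mean x̄ = (19 + 21 + 18 + 25 + 22 + 18 + 19 + 22 + 26 + 20 + 21)/11 = 21.0000
Numerator Σ_{t=1}^{9}(x_t−x̄)(x_{t+2}−x̄) = -25.0000
Denominator Σ(x_t−x̄)² = 70.0000
r_2 = -25.0000 / 70.0000 = -0.357

-0.357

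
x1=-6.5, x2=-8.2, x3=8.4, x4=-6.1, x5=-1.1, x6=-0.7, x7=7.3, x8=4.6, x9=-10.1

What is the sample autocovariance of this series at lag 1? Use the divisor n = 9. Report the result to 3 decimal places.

Mean x̄ = (-6.5 − 8.2 + 8.4 − 6.1 − 1.1 − 0.7 + 7.3 + 4.6 − 10.1)/9 = -1.3778
Σ_{t=1}^{8}(x_t−x̄)(x_{t+1}−x̄) = -73.4416
γ_1 = -73.4416 / 9 = -8.160

-8.160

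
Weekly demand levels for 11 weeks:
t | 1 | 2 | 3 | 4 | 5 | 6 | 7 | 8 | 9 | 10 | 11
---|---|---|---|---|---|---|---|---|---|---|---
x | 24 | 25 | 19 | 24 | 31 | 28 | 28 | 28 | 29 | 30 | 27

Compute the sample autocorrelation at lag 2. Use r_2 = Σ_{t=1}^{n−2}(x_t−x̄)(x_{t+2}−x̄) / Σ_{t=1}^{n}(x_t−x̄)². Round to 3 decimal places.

0.034

Mean x̄ = (24 + 25 + 19 + 24 + 31 + 28 + 28 + 28 + 29 + 30 + 27)/11 = 26.6364
Numerator Σ_{t=1}^{9}(x_t−x̄)(x_{t+2}−x̄) = 4.0083
Denominator Σ(x_t−x̄)² = 116.5455
r_2 = 4.0083 / 116.5455 = 0.034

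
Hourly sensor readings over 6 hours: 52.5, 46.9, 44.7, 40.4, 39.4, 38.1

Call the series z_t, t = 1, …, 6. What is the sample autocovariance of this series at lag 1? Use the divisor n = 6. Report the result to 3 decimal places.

Mean z̄ = (52.5 + 46.9 + 44.7 + 40.4 + 39.4 + 38.1)/6 = 43.6667
Deviations: 8.8333, 3.2333, 1.0333, -3.2667, -4.2667, -5.5667
Σ_{t=1}^{5}(z_t−z̄)(z_{t+1}−z̄) = 66.2156
γ_1 = 66.2156 / 6 = 11.036

11.036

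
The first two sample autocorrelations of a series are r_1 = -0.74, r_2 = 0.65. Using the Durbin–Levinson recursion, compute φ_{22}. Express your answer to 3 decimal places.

0.226

φ_{22} = (r_2 − r_1²) / (1 − r_1²)
r_1² = (-0.74)² = 0.5476
Numerator = 0.65 − 0.5476 = 0.1024; denominator = 1 − 0.5476 = 0.4524
φ_{22} = 0.1024 / 0.4524 = 0.226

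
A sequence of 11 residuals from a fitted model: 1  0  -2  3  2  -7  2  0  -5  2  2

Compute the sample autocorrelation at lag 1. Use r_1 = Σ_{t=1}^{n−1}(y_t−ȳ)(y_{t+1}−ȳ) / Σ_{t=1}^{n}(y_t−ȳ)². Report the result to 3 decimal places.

Mean ȳ = (1 + 0 − 2 + 3 + 2 − 7 + 2 + 0 − 5 + 2 + 2)/11 = -0.1818
Numerator Σ_{t=1}^{10}(y_t−ȳ)(y_{t+1}−ȳ) = -34.9421
Denominator Σ(y_t−ȳ)² = 103.6364
r_1 = -34.9421 / 103.6364 = -0.337

-0.337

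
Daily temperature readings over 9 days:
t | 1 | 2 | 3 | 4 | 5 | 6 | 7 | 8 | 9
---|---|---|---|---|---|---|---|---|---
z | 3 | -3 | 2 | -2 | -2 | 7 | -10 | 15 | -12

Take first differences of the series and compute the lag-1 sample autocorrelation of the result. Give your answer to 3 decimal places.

First differences Δz: -6, 5, -4, 0, 9, -17, 25, -27
Mean of differences = -1.8750
Numerator Σ(Δz_t−Δz̄)(Δz_{t+1}−Δz̄) = -1272.7656
Denominator Σ(Δz_t−Δz̄)² = 1772.8750
r_1(Δz) = -1272.7656 / 1772.8750 = -0.718

-0.718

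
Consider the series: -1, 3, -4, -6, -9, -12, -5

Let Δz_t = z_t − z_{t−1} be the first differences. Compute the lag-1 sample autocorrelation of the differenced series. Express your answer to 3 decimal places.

First differences Δz: 4, -7, -2, -3, -3, 7
Mean of differences = -0.6667
Numerator Σ(Δz_t−Δz̄)(Δz_{t+1}−Δz̄) = -30.4444
Denominator Σ(Δz_t−Δz̄)² = 133.3333
r_1(Δz) = -30.4444 / 133.3333 = -0.228

-0.228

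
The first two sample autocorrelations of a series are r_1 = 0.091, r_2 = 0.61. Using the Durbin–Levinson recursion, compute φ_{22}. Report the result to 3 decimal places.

φ_{22} = (r_2 − r_1²) / (1 − r_1²)
r_1² = (0.091)² = 0.008281
Numerator = 0.61 − 0.0083 = 0.6017; denominator = 1 − 0.0083 = 0.9917
φ_{22} = 0.6017 / 0.9917 = 0.607

0.607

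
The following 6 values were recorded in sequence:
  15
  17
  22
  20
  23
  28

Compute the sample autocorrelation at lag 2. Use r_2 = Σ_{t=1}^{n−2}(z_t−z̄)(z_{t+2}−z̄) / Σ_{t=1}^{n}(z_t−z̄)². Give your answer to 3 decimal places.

Mean z̄ = (15 + 17 + 22 + 20 + 23 + 28)/6 = 20.8333
Deviations from mean: -5.8333, -3.8333, 1.1667, -0.8333, 2.1667, 7.1667
Σ(z_t−z̄)(z_{t+2}−z̄) = (-6.8056) + (3.1944) + (2.5278) + (-5.9722) = -7.0556
Denominator Σ(z_t−z̄)² = 106.8333
r_2 = -7.0556 / 106.8333 = -0.066

-0.066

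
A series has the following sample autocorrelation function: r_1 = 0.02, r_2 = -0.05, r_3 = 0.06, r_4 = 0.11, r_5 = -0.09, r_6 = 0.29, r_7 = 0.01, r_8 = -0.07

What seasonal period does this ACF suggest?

The largest autocorrelation is r_6 = 0.29; the remaining lags stay at or below 0.11.
The dominant spike at lag 6 indicates a seasonal period of 6.

6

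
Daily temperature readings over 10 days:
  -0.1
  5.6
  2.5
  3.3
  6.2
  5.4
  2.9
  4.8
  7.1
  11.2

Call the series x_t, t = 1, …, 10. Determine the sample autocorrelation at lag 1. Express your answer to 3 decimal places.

Mean x̄ = (-0.1 + 5.6 + 2.5 + 3.3 + 6.2 + 5.4 + 2.9 + 4.8 + 7.1 + 11.2)/10 = 4.8900
Numerator Σ_{t=1}^{9}(x_t−x̄)(x_{t+1}−x̄) = 10.0559
Denominator Σ(x_t−x̄)² = 84.2890
r_1 = 10.0559 / 84.2890 = 0.119

0.119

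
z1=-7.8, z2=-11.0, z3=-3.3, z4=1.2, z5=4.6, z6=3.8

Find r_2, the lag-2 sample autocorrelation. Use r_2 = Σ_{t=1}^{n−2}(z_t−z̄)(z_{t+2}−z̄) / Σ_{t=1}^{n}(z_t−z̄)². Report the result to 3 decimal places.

-0.055

Mean z̄ = (-7.8 − 11.0 − 3.3 + 1.2 + 4.6 + 3.8)/6 = -2.0833
Numerator Σ_{t=1}^{4}(z_t−z̄)(z_{t+2}−z̄) = -11.1356
Denominator Σ(z_t−z̄)² = 203.7283
r_2 = -11.1356 / 203.7283 = -0.055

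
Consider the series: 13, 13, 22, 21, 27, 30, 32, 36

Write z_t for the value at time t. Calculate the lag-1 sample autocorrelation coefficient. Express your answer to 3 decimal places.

0.594

Mean z̄ = (13 + 13 + 22 + 21 + 27 + 30 + 32 + 36)/8 = 24.2500
Deviations from mean: -11.2500, -11.2500, -2.2500, -3.2500, 2.7500, 5.7500, 7.7500, 11.7500
Numerator Σ_{t=1}^{7}(z_t−z̄)(z_{t+1}−z̄) = 301.6875
Denominator Σ(z_t−z̄)² = 507.5000
r_1 = 301.6875 / 507.5000 = 0.594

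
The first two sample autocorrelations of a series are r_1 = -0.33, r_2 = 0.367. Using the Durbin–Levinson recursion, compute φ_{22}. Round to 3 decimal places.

φ_{22} = (r_2 − r_1²) / (1 − r_1²)
r_1² = (-0.33)² = 0.1089
Numerator = 0.367 − 0.1089 = 0.2581; denominator = 1 − 0.1089 = 0.8911
φ_{22} = 0.2581 / 0.8911 = 0.290

0.290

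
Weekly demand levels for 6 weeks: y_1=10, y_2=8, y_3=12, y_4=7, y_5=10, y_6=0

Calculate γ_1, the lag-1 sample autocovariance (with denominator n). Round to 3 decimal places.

-3.532

Mean ȳ = (10 + 8 + 12 + 7 + 10 + 0)/6 = 7.8333
Deviations: 2.1667, 0.1667, 4.1667, -0.8333, 2.1667, -7.8333
Σ_{t=1}^{5}(y_t−ȳ)(y_{t+1}−ȳ) = -21.1944
γ_1 = -21.1944 / 6 = -3.532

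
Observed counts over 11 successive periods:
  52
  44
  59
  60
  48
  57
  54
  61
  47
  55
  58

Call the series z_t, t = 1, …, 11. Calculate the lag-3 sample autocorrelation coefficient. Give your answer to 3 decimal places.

Mean z̄ = (52 + 44 + 59 + 60 + 48 + 57 + 54 + 61 + 47 + 55 + 58)/11 = 54.0909
Numerator Σ_{t=1}^{8}(z_t−z̄)(z_{t+3}−z̄) = 27.0661
Denominator Σ(z_t−z̄)² = 324.9091
r_3 = 27.0661 / 324.9091 = 0.083

0.083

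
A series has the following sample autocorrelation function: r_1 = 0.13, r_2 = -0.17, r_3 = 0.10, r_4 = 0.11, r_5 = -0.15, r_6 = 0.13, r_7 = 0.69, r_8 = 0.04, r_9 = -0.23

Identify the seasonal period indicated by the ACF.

7

The largest autocorrelation is r_7 = 0.69; the remaining lags stay at or below 0.13.
The dominant spike at lag 7 indicates a seasonal period of 7.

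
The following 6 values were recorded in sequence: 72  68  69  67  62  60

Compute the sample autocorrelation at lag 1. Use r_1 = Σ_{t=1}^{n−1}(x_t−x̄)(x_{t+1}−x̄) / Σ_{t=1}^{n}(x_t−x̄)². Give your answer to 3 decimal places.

Mean x̄ = (72 + 68 + 69 + 67 + 62 + 60)/6 = 66.3333
Σ(x_t−x̄)(x_{t+1}−x̄) = (9.4444) + (4.4444) + (1.7778) + (-2.8889) + (27.4444) = 40.2222
Denominator Σ(x_t−x̄)² = 101.3333
r_1 = 40.2222 / 101.3333 = 0.397

0.397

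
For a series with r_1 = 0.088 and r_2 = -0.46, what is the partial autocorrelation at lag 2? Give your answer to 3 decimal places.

φ_{22} = (r_2 − r_1²) / (1 − r_1²)
r_1² = (0.088)² = 0.007744
Numerator = -0.46 − 0.0077 = -0.4677; denominator = 1 − 0.0077 = 0.9923
φ_{22} = -0.4677 / 0.9923 = -0.471

-0.471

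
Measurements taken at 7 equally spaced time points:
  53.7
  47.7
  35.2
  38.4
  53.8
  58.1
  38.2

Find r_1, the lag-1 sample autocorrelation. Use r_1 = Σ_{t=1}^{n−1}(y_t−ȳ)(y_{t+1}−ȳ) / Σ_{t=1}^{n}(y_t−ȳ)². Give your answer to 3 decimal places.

Mean ȳ = (53.7 + 47.7 + 35.2 + 38.4 + 53.8 + 58.1 + 38.2)/7 = 46.4429
Numerator Σ_{t=1}^{6}(y_t−ȳ)(y_{t+1}−ȳ) = 15.9167
Denominator Σ(y_t−ȳ)² = 503.2971
r_1 = 15.9167 / 503.2971 = 0.032

0.032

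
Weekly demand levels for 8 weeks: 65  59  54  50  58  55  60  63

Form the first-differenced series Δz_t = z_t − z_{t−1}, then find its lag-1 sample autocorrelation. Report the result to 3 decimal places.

First differences Δz: -6, -5, -4, 8, -3, 5, 3
Mean of differences = -0.2857
Numerator Σ(Δz_t−Δz̄)(Δz_{t+1}−Δz̄) = -5.7959
Denominator Σ(Δz_t−Δz̄)² = 183.4286
r_1(Δz) = -5.7959 / 183.4286 = -0.032

-0.032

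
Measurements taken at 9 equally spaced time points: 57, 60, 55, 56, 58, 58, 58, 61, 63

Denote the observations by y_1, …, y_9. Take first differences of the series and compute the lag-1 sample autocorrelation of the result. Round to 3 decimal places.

-0.280

First differences Δy: 3, -5, 1, 2, 0, 0, 3, 2
Mean of differences = 0.7500
Numerator Σ(Δy_t−Δȳ)(Δy_{t+1}−Δȳ) = -13.3125
Denominator Σ(Δy_t−Δȳ)² = 47.5000
r_1(Δy) = -13.3125 / 47.5000 = -0.280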